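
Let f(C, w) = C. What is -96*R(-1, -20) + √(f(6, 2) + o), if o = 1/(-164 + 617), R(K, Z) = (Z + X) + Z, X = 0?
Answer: 3840 + √1231707/453 ≈ 3842.4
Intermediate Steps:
R(K, Z) = 2*Z (R(K, Z) = (Z + 0) + Z = Z + Z = 2*Z)
o = 1/453 ≈ 0.0022075
-96*R(-1, -20) + √(f(6, 2) + o) = -192*(-20) + √(6 + 1/453) = -96*(-40) + √(2719/453) = 3840 + √1231707/453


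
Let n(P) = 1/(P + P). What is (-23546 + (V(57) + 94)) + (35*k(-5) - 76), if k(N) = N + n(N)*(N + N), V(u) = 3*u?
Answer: -23497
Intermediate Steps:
n(P) = 1/(2*P)
k(N) = 1 + N (k(N) = N + (1/(2*N))*(N + N) = N + (1/(2*N))*(2*N) = N + 1 = 1 + N)
(-23546 + (V(57) + 94)) + (35*k(-5) - 76) = (-23546 + (3*57 + 94)) + (35*(1 - 5) - 76) = (-23546 + (171 + 94)) + (35*(-4) - 76) = (-23546 + 265) + (-140 - 76) = -23281 - 216 = -23497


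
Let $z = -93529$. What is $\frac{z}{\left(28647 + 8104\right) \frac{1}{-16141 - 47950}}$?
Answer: $\frac{5994367139}{36751} \approx 1.6311 \cdot 10^{5}$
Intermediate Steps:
$\frac{z}{\left(28647 + 8104\right) \frac{1}{-16141 - 47950}} = - \frac{93529}{\left(28647 + 8104\right) \frac{1}{-16141 - 47950}} = - \frac{93529}{36751 \frac{1}{-64091}} = - \frac{93529}{36751 \left(- \frac{1}{64091}\right)} = - \frac{93529}{- \frac{36751}{64091}} = \left(-93529\right) \left(- \frac{64091}{36751}\right) = \frac{5994367139}{36751}$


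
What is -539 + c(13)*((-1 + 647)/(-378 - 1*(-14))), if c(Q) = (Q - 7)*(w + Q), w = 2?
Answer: -63584/91 ≈ -698.73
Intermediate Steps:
c(Q) = (-7 + Q)*(2 + Q) (c(Q) = (Q - 7)*(2 + Q) = (-7 + Q)*(2 + Q))
-539 + c(13)*((-1 + 647)/(-378 - 1*(-14))) = -539 + (-14 + 13**2 - 5*13)*((-1 + 647)/(-378 - 1*(-14))) = -539 + (-14 + 169 - 65)*(646/(-378 + 14)) = -539 + 90*(646/(-364)) = -539 + 90*(646*(-1/364)) = -539 + 90*(-323/182) = -539 - 14535/91 = -63584/91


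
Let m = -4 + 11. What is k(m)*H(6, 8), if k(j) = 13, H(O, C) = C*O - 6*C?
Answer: 0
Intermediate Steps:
m = 7
H(O, C) = -6*C + C*O
k(m)*H(6, 8) = 13*(8*(-6 + 6)) = 13*(8*0) = 13*0 = 0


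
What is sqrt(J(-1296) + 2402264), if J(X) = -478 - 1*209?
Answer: sqrt(2401577) ≈ 1549.7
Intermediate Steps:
J(X) = -687 (J(X) = -478 - 209 = -687)
sqrt(J(-1296) + 2402264) = sqrt(-687 + 2402264) = sqrt(2401577)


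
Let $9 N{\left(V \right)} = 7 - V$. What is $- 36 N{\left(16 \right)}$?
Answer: $36$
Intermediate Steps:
$N{\left(V \right)} = \frac{7}{9} - \frac{V}{9}$ ($N{\left(V \right)} = \frac{7 - V}{9} = \frac{7}{9} - \frac{V}{9}$)
$- 36 N{\left(16 \right)} = - 36 \left(\frac{7}{9} - \frac{16}{9}\right) = \left(-36\right) \left(-1\right) = 36$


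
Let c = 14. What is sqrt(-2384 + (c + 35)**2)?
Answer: sqrt(17) ≈ 4.1231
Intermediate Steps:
sqrt(-2384 + (c + 35)**2) = sqrt(-2384 + (14 + 35)**2) = sqrt(-2384 + 49**2) = sqrt(-2384 + 2401) = sqrt(17)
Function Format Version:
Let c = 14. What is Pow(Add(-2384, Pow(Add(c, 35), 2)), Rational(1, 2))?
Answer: Pow(17, Rational(1, 2)) ≈ 4.1231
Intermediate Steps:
Pow(Add(-2384, Pow(Add(c, 35), 2)), Rational(1, 2)) = Pow(Add(-2384, Pow(Add(14, 35), 2)), Rational(1, 2)) = Pow(Add(-2384, Pow(49, 2)), Rational(1, 2)) = Pow(Add(-2384, 2401), Rational(1, 2)) = Pow(17, Rational(1, 2))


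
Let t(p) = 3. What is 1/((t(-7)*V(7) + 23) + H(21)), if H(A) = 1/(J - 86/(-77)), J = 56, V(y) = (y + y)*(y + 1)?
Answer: 4398/1578959 ≈ 0.0027854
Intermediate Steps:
V(y) = 2*y*(1 + y) (V(y) = (2*y)*(1 + y) = 2*y*(1 + y))
H(A) = 77/4398 (H(A) = 1/(56 - 86/(-77)) = 1/(56 - 86*(-1/77)) = 1/(56 + 86/77) = 1/(4398/77) = 77/4398)
1/((t(-7)*V(7) + 23) + H(21)) = 1/((3*(2*7*(1 + 7)) + 23) + 77/4398) = 1/((3*(2*7*8) + 23) + 77/4398) = 1/((3*112 + 23) + 77/4398) = 1/((336 + 23) + 77/4398) = 1/(359 + 77/4398) = 1/(1578959/4398) = 4398/1578959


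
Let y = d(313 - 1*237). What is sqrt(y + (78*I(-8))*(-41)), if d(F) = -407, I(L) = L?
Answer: sqrt(25177) ≈ 158.67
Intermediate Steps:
y = -407
sqrt(y + (78*I(-8))*(-41)) = sqrt(-407 + (78*(-8))*(-41)) = sqrt(-407 - 624*(-41)) = sqrt(-407 + 25584) = sqrt(25177)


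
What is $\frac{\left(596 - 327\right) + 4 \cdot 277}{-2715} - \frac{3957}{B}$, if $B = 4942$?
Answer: $- \frac{5849463}{4472510} \approx -1.3079$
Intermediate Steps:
$\frac{\left(596 - 327\right) + 4 \cdot 277}{-2715} - \frac{3957}{B} = \frac{\left(596 - 327\right) + 4 \cdot 277}{-2715} - \frac{3957}{4942} = \left(269 + 1108\right) \left(- \frac{1}{2715}\right) - \frac{3957}{4942} = 1377 \left(- \frac{1}{2715}\right) - \frac{3957}{4942} = - \frac{459}{905} - \frac{3957}{4942} = - \frac{5849463}{4472510}$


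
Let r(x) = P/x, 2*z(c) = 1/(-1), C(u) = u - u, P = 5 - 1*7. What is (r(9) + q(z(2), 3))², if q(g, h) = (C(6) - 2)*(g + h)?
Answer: 2209/81 ≈ 27.272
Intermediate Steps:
P = -2 (P = 5 - 7 = -2)
C(u) = 0
z(c) = -½ (z(c) = (½)/(-1) = (½)*(-1) = -½)
r(x) = -2/x
q(g, h) = -2*g - 2*h (q(g, h) = (0 - 2)*(g + h) = -2*(g + h) = -2*g - 2*h)
(r(9) + q(z(2), 3))² = (-2/9 + (-2*(-½) - 2*3))² = (-2*⅑ + (1 - 6))² = (-2/9 - 5)² = (-47/9)² = 2209/81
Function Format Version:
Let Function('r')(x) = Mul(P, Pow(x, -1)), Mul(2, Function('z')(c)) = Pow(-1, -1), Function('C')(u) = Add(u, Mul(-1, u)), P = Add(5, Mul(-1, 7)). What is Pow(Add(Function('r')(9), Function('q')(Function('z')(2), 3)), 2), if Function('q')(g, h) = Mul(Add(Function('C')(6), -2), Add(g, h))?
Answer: Rational(2209, 81) ≈ 27.272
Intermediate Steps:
P = -2 (P = Add(5, -7) = -2)
Function('C')(u) = 0
Function('z')(c) = Rational(-1, 2) (Function('z')(c) = Mul(Rational(1, 2), Pow(-1, -1)) = Mul(Rational(1, 2), -1) = Rational(-1, 2))
Function('r')(x) = Mul(-2, Pow(x, -1))
Function('q')(g, h) = Add(Mul(-2, g), Mul(-2, h)) (Function('q')(g, h) = Mul(Add(0, -2), Add(g, h)) = Mul(-2, Add(g, h)) = Add(Mul(-2, g), Mul(-2, h)))
Pow(Add(Function('r')(9), Function('q')(Function('z')(2), 3)), 2) = Pow(Add(Mul(-2, Pow(9, -1)), Add(Mul(-2, Rational(-1, 2)), Mul(-2, 3))), 2) = Pow(Add(Mul(-2, Rational(1, 9)), Add(1, -6)), 2) = Pow(Add(Rational(-2, 9), -5), 2) = Pow(Rational(-47, 9), 2) = Rational(2209, 81)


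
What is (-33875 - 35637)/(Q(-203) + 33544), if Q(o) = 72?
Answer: -8689/4202 ≈ -2.0678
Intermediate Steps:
(-33875 - 35637)/(Q(-203) + 33544) = (-33875 - 35637)/(72 + 33544) = -69512/33616 = -69512*1/33616 = -8689/4202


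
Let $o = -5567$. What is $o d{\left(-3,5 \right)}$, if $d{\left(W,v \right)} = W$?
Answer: $16701$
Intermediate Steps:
$o d{\left(-3,5 \right)} = \left(-5567\right) \left(-3\right) = 16701$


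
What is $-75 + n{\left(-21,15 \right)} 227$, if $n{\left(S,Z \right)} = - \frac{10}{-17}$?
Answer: $\frac{995}{17} \approx 58.529$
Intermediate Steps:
$n{\left(S,Z \right)} = \frac{10}{17}$ ($n{\left(S,Z \right)} = \left(-10\right) \left(- \frac{1}{17}\right) = \frac{10}{17}$)
$-75 + n{\left(-21,15 \right)} 227 = -75 + \frac{10}{17} \cdot 227 = -75 + \frac{2270}{17} = \frac{995}{17}$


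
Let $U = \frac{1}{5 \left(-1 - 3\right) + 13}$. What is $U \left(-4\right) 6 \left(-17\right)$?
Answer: $- \frac{408}{7} \approx -58.286$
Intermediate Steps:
$U = - \frac{1}{7}$ ($U = \frac{1}{5 \left(-4\right) + 13} = \frac{1}{-20 + 13} = \frac{1}{-7} = - \frac{1}{7} \approx -0.14286$)
$U \left(-4\right) 6 \left(-17\right) = - \frac{\left(-4\right) 6 \left(-17\right)}{7} = - \frac{\left(-24\right) \left(-17\right)}{7} = \left(- \frac{1}{7}\right) 408 = - \frac{408}{7}$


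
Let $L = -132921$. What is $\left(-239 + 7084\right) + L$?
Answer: $-126076$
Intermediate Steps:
$\left(-239 + 7084\right) + L = \left(-239 + 7084\right) - 132921 = 6845 - 132921 = -126076$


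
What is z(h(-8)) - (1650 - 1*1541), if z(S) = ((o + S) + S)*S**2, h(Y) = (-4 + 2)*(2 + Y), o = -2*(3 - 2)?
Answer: 3059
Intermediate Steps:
o = -2 (o = -2*1 = -2)
h(Y) = -4 - 2*Y (h(Y) = -2*(2 + Y) = -4 - 2*Y)
z(S) = S**2*(-2 + 2*S) (z(S) = ((-2 + S) + S)*S**2 = (-2 + 2*S)*S**2 = S**2*(-2 + 2*S))
z(h(-8)) - (1650 - 1*1541) = 2*(-4 - 2*(-8))**2*(-1 + (-4 - 2*(-8))) - (1650 - 1*1541) = 2*(-4 + 16)**2*(-1 + (-4 + 16)) - (1650 - 1541) = 2*12**2*(-1 + 12) - 1*109 = 2*144*11 - 109 = 3168 - 109 = 3059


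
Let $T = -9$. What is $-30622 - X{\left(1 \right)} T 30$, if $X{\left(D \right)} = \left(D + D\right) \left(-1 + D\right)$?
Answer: $-30622$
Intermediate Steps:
$X{\left(D \right)} = 2 D \left(-1 + D\right)$
$-30622 - X{\left(1 \right)} T 30 = -30622 - 2 \cdot 1 \left(-1 + 1\right) \left(-9\right) 30 = -30622 - 2 \cdot 1 \cdot 0 \left(-9\right) 30 = -30622 - 0 \left(-9\right) 30 = -30622 - 0 \cdot 30 = -30622 - 0 = -30622 + 0 = -30622$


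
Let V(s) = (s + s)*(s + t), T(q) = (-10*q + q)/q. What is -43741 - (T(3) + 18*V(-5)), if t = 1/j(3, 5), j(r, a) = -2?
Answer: -44722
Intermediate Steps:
t = -1/2 (t = 1/(-2) = -1/2 ≈ -0.50000)
T(q) = -9 (T(q) = (-9*q)/q = -9)
V(s) = 2*s*(-1/2 + s) (V(s) = (s + s)*(s - 1/2) = (2*s)*(-1/2 + s) = 2*s*(-1/2 + s))
-43741 - (T(3) + 18*V(-5)) = -43741 - (-9 + 18*(-5*(-1 + 2*(-5)))) = -43741 - (-9 + 18*(-5*(-1 - 10))) = -43741 - (-9 + 18*(-5*(-11))) = -43741 - (-9 + 18*55) = -43741 - (-9 + 990) = -43741 - 1*981 = -43741 - 981 = -44722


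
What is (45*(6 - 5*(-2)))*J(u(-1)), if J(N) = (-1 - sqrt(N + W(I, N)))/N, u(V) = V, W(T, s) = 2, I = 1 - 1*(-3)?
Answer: 1440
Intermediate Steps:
I = 4 (I = 1 + 3 = 4)
J(N) = (-1 - sqrt(2 + N))/N (J(N) = (-1 - sqrt(N + 2))/N = (-1 - sqrt(2 + N))/N)
(45*(6 - 5*(-2)))*J(u(-1)) = (45*(6 - 5*(-2)))*((-1 - sqrt(2 - 1))/(-1)) = (45*(6 + 10))*(-(-1 - sqrt(1))) = (45*16)*(-(-1 - 1*1)) = 720*(-(-1 - 1)) = 720*(-1*(-2)) = 720*2 = 1440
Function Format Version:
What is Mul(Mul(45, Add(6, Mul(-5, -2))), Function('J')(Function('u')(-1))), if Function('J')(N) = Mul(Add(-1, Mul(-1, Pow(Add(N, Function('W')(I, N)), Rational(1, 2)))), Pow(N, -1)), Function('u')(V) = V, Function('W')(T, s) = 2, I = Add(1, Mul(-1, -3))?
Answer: 1440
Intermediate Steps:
I = 4 (I = Add(1, 3) = 4)
Function('J')(N) = Mul(Pow(N, -1), Add(-1, Mul(-1, Pow(Add(2, N), Rational(1, 2))))) (Function('J')(N) = Mul(Add(-1, Mul(-1, Pow(Add(N, 2), Rational(1, 2)))), Pow(N, -1)) = Mul(Add(-1, Mul(-1, Pow(Add(2, N), Rational(1, 2)))), Pow(N, -1)) = Mul(Pow(N, -1), Add(-1, Mul(-1, Pow(Add(2, N), Rational(1, 2))))))
Mul(Mul(45, Add(6, Mul(-5, -2))), Function('J')(Function('u')(-1))) = Mul(Mul(45, Add(6, Mul(-5, -2))), Mul(Pow(-1, -1), Add(-1, Mul(-1, Pow(Add(2, -1), Rational(1, 2)))))) = Mul(Mul(45, Add(6, 10)), Mul(-1, Add(-1, Mul(-1, Pow(1, Rational(1, 2)))))) = Mul(Mul(45, 16), Mul(-1, Add(-1, Mul(-1, 1)))) = Mul(720, Mul(-1, Add(-1, -1))) = Mul(720, Mul(-1, -2)) = Mul(720, 2) = 1440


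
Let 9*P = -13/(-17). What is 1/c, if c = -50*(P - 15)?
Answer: 153/114100 ≈ 0.0013409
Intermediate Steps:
P = 13/153 (P = (-13/(-17))/9 = (-13*(-1/17))/9 = (⅑)*(13/17) = 13/153 ≈ 0.084967)
c = 114100/153 (c = -50*(13/153 - 15) = -50*(-2282/153) = 114100/153 ≈ 745.75)
1/c = 1/(114100/153) = 153/114100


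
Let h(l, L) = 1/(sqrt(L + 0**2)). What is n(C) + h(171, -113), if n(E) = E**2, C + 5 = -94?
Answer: 9801 - I*sqrt(113)/113 ≈ 9801.0 - 0.094072*I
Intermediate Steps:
C = -99 (C = -5 - 94 = -99)
h(l, L) = 1/sqrt(L) (h(l, L) = 1/(sqrt(L + 0)) = 1/(sqrt(L)) = 1/sqrt(L))
n(C) + h(171, -113) = (-99)**2 + 1/sqrt(-113) = 9801 - I*sqrt(113)/113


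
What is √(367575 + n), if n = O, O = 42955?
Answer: √410530 ≈ 640.73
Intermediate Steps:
n = 42955
√(367575 + n) = √(367575 + 42955) = √410530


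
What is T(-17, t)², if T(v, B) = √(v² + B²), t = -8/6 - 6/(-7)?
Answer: 127549/441 ≈ 289.23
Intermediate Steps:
t = -10/21 (t = -8*⅙ - 6*(-⅐) = -4/3 + 6/7 = -10/21 ≈ -0.47619)
T(v, B) = √(B² + v²)
T(-17, t)² = (√((-10/21)² + (-17)²))² = (√(100/441 + 289))² = (√(127549/441))² = (√127549/21)² = 127549/441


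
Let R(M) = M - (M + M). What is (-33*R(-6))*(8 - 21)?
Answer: 2574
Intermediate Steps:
R(M) = -M (R(M) = M - 2*M = -M)
(-33*R(-6))*(8 - 21) = (-(-33)*(-6))*(8 - 21) = -33*6*(-13) = -198*(-13) = 2574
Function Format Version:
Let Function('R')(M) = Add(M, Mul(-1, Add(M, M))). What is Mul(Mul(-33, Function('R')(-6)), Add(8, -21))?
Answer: 2574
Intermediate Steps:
Function('R')(M) = Mul(-1, M) (Function('R')(M) = Add(M, Mul(-1, Mul(2, M))) = Add(M, Mul(-2, M)) = Mul(-1, M))
Mul(Mul(-33, Function('R')(-6)), Add(8, -21)) = Mul(Mul(-33, Mul(-1, -6)), Add(8, -21)) = Mul(Mul(-33, 6), -13) = Mul(-198, -13) = 2574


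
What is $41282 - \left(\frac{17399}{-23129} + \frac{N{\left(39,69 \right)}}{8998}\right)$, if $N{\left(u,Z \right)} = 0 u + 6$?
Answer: $\frac{4295774598336}{104057371} \approx 41283.0$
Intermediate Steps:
$N{\left(u,Z \right)} = 6$ ($N{\left(u,Z \right)} = 0 + 6 = 6$)
$41282 - \left(\frac{17399}{-23129} + \frac{N{\left(39,69 \right)}}{8998}\right) = 41282 - \left(\frac{17399}{-23129} + \frac{6}{8998}\right) = 41282 - \left(17399 \left(- \frac{1}{23129}\right) + 6 \cdot \frac{1}{8998}\right) = 41282 - \left(- \frac{17399}{23129} + \frac{3}{4499}\right) = 41282 - - \frac{78208714}{104057371} = 41282 + \frac{78208714}{104057371} = \frac{4295774598336}{104057371}$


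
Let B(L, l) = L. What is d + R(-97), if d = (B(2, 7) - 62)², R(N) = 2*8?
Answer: 3616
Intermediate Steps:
R(N) = 16
d = 3600 (d = (2 - 62)² = (-60)² = 3600)
d + R(-97) = 3600 + 16 = 3616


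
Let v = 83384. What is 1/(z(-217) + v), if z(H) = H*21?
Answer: 1/78827 ≈ 1.2686e-5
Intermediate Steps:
z(H) = 21*H
1/(z(-217) + v) = 1/(21*(-217) + 83384) = 1/(-4557 + 83384) = 1/78827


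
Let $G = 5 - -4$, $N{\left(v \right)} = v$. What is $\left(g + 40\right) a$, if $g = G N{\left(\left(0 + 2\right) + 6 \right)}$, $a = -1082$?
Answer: $-121184$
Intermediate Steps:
$G = 9$ ($G = 5 + 4 = 9$)
$g = 72$ ($g = 9 \left(\left(0 + 2\right) + 6\right) = 9 \left(2 + 6\right) = 9 \cdot 8 = 72$)
$\left(g + 40\right) a = \left(72 + 40\right) \left(-1082\right) = 112 \left(-1082\right) = -121184$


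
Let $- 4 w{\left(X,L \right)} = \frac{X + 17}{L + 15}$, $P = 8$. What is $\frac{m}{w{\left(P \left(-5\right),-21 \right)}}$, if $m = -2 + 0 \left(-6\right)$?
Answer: $\frac{48}{23} \approx 2.087$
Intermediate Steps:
$w{\left(X,L \right)} = - \frac{17 + X}{4 \left(15 + L\right)}$ ($w{\left(X,L \right)} = - \frac{\left(X + 17\right) \frac{1}{L + 15}}{4} = - \frac{\left(17 + X\right) \frac{1}{15 + L}}{4} = - \frac{\frac{1}{15 + L} \left(17 + X\right)}{4} = - \frac{17 + X}{4 \left(15 + L\right)}$)
$m = -2$ ($m = -2 + 0 = -2$)
$\frac{m}{w{\left(P \left(-5\right),-21 \right)}} = - \frac{2}{\frac{1}{4} \frac{1}{15 - 21} \left(-17 - 8 \left(-5\right)\right)} = - \frac{2}{\frac{1}{4} \frac{1}{-6} \left(-17 - -40\right)} = - \frac{2}{\frac{1}{4} \left(- \frac{1}{6}\right) \left(-17 + 40\right)} = - \frac{2}{\frac{1}{4} \left(- \frac{1}{6}\right) 23} = - \frac{2}{- \frac{23}{24}} = \left(-2\right) \left(- \frac{24}{23}\right) = \frac{48}{23}$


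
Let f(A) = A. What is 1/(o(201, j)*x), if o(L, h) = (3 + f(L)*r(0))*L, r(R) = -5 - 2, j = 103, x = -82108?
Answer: 1/23171206032 ≈ 4.3157e-11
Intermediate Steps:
r(R) = -7
o(L, h) = L*(3 - 7*L) (o(L, h) = (3 + L*(-7))*L = (3 - 7*L)*L = L*(3 - 7*L))
1/(o(201, j)*x) = 1/((201*(3 - 7*201))*(-82108)) = -1/82108/(201*(3 - 1407)) = -1/82108/(201*(-1404)) = -1/82108/(-282204) = -1/282204*(-1/82108) = 1/23171206032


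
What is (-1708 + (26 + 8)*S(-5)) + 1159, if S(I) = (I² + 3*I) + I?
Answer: -379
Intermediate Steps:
S(I) = I² + 4*I
(-1708 + (26 + 8)*S(-5)) + 1159 = (-1708 + (26 + 8)*(-5*(4 - 5))) + 1159 = (-1708 + 34*(-5*(-1))) + 1159 = (-1708 + 34*5) + 1159 = (-1708 + 170) + 1159 = -1538 + 1159 = -379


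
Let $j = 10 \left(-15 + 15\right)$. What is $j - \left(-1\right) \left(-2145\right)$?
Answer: $-2145$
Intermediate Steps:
$j = 0$ ($j = 10 \cdot 0 = 0$)
$j - \left(-1\right) \left(-2145\right) = 0 - \left(-1\right) \left(-2145\right) = 0 - 2145 = -2145$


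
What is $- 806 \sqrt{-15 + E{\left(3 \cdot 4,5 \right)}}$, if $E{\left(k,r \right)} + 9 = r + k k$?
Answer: $- 4030 \sqrt{5} \approx -9011.4$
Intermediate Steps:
$E{\left(k,r \right)} = -9 + r + k^{2}$ ($E{\left(k,r \right)} = -9 + \left(r + k k\right) = -9 + \left(r + k^{2}\right) = -9 + r + k^{2}$)
$- 806 \sqrt{-15 + E{\left(3 \cdot 4,5 \right)}} = - 806 \sqrt{-15 + \left(-9 + 5 + \left(3 \cdot 4\right)^{2}\right)} = - 806 \sqrt{-15 + \left(-9 + 5 + 12^{2}\right)} = - 806 \sqrt{-15 + \left(-9 + 5 + 144\right)} = - 806 \sqrt{-15 + 140} = - 806 \sqrt{125} = - 806 \cdot 5 \sqrt{5} = - 4030 \sqrt{5}$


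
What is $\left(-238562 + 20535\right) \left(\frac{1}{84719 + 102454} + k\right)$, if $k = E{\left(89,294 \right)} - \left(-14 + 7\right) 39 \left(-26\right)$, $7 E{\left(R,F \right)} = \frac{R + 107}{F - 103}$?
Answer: $\frac{55324038202254833}{35750043} \approx 1.5475 \cdot 10^{9}$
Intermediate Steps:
$E{\left(R,F \right)} = \frac{107 + R}{7 \left(-103 + F\right)}$ ($E{\left(R,F \right)} = \frac{\left(R + 107\right) \frac{1}{F - 103}}{7} = \frac{\left(107 + R\right) \frac{1}{-103 + F}}{7} = \frac{\frac{1}{-103 + F} \left(107 + R\right)}{7} = \frac{107 + R}{7 \left(-103 + F\right)}$)
$k = - \frac{1355690}{191}$ ($k = \frac{107 + 89}{7 \left(-103 + 294\right)} - \left(-14 + 7\right) 39 \left(-26\right) = \frac{1}{7} \cdot \frac{1}{191} \cdot 196 - \left(-7\right) 39 \left(-26\right) = \frac{1}{7} \cdot \frac{1}{191} \cdot 196 - \left(-273\right) \left(-26\right) = \frac{28}{191} - 7098 = - \frac{1355690}{191} \approx -7097.9$)
$\left(-238562 + 20535\right) \left(\frac{1}{84719 + 102454} + k\right) = \left(-238562 + 20535\right) \left(\frac{1}{84719 + 102454} - \frac{1355690}{191}\right) = - 218027 \left(\frac{1}{187173} - \frac{1355690}{191}\right) = \left(-218027\right) \left(- \frac{253748564179}{35750043}\right) = \frac{55324038202254833}{35750043}$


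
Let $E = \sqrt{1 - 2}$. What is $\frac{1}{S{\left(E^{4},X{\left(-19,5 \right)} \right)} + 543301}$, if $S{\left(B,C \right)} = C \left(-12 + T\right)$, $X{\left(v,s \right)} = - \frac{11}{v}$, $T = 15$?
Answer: $\frac{19}{10322752} \approx 1.8406 \cdot 10^{-6}$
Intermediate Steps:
$E = i$ ($E = \sqrt{-1} = i \approx 1.0 i$)
$S{\left(B,C \right)} = 3 C$ ($S{\left(B,C \right)} = C \left(-12 + 15\right) = C 3 = 3 C$)
$\frac{1}{S{\left(E^{4},X{\left(-19,5 \right)} \right)} + 543301} = \frac{1}{3 \left(- \frac{11}{-19}\right) + 543301} = \frac{1}{3 \left(\left(-11\right) \left(- \frac{1}{19}\right)\right) + 543301} = \frac{1}{3 \cdot \frac{11}{19} + 543301} = \frac{1}{\frac{33}{19} + 543301} = \frac{1}{\frac{10322752}{19}} = \frac{19}{10322752}$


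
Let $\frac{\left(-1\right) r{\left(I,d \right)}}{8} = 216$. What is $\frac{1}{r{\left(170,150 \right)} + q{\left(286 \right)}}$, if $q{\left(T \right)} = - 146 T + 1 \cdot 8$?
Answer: $- \frac{1}{43476} \approx -2.3001 \cdot 10^{-5}$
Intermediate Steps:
$q{\left(T \right)} = 8 - 146 T$ ($q{\left(T \right)} = - 146 T + 8 = 8 - 146 T$)
$r{\left(I,d \right)} = -1728$ ($r{\left(I,d \right)} = \left(-8\right) 216 = -1728$)
$\frac{1}{r{\left(170,150 \right)} + q{\left(286 \right)}} = \frac{1}{-1728 + \left(8 - 41756\right)} = \frac{1}{-1728 - 41748} = \frac{1}{-43476} = - \frac{1}{43476}$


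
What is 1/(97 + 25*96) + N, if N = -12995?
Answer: -32448514/2497 ≈ -12995.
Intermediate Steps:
1/(97 + 25*96) + N = 1/(97 + 25*96) - 12995 = 1/(97 + 2400) - 12995 = 1/2497 - 12995 = -32448514/2497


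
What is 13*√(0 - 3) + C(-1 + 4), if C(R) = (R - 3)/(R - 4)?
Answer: 13*I*√3 ≈ 22.517*I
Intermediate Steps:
C(R) = (-3 + R)/(-4 + R)
13*√(0 - 3) + C(-1 + 4) = 13*√(0 - 3) + (-3 + (-1 + 4))/(-4 + (-1 + 4)) = 13*√(-3) + (-3 + 3)/(-4 + 3) = 13*(I*√3) + 0/(-1) = 13*I*√3 - 1*0 = 13*I*√3 + 0 = 13*I*√3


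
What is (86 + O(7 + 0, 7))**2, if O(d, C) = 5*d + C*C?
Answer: 28900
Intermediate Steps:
O(d, C) = C**2 + 5*d (O(d, C) = 5*d + C**2 = C**2 + 5*d)
(86 + O(7 + 0, 7))**2 = (86 + (7**2 + 5*(7 + 0)))**2 = (86 + (49 + 5*7))**2 = (86 + (49 + 35))**2 = (86 + 84)**2 = 170**2 = 28900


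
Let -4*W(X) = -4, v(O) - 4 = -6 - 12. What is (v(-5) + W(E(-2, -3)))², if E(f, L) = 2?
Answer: 169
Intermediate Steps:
v(O) = -14 (v(O) = 4 + (-6 - 12) = 4 - 18 = -14)
W(X) = 1 (W(X) = -¼*(-4) = 1)
(v(-5) + W(E(-2, -3)))² = (-14 + 1)² = (-13)² = 169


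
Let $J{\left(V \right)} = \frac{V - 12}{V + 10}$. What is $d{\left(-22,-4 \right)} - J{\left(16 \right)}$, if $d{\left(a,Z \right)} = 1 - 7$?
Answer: $- \frac{80}{13} \approx -6.1538$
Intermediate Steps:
$d{\left(a,Z \right)} = -6$
$J{\left(V \right)} = \frac{-12 + V}{10 + V}$
$d{\left(-22,-4 \right)} - J{\left(16 \right)} = -6 - \frac{-12 + 16}{10 + 16} = -6 - \frac{1}{26} \cdot 4 = -6 - \frac{2}{13} = - \frac{80}{13}$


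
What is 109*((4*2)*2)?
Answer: 1744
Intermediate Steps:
109*((4*2)*2) = 109*(8*2) = 109*16 = 1744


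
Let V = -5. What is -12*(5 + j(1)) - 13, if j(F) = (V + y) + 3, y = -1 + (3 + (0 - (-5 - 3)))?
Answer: -169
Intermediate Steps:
y = 10 (y = -1 + (3 + (0 - 1*(-8))) = -1 + (3 + (0 + 8)) = -1 + (3 + 8) = -1 + 11 = 10)
j(F) = 8 (j(F) = (-5 + 10) + 3 = 5 + 3 = 8)
-12*(5 + j(1)) - 13 = -12*(5 + 8) - 13 = -12*13 - 13 = -156 - 13 = -169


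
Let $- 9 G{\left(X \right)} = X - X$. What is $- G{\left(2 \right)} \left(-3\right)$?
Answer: $0$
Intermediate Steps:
$G{\left(X \right)} = 0$ ($G{\left(X \right)} = - \frac{X - X}{9} = \left(- \frac{1}{9}\right) 0 = 0$)
$- G{\left(2 \right)} \left(-3\right) = \left(-1\right) 0 \left(-3\right) = 0 \left(-3\right) = 0$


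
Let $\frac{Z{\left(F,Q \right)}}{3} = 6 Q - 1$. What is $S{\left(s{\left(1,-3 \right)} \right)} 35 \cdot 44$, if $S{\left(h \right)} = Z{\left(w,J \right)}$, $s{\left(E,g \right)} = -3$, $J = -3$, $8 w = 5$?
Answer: $-87780$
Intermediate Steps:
$w = \frac{5}{8}$ ($w = \frac{1}{8} \cdot 5 = \frac{5}{8} \approx 0.625$)
$Z{\left(F,Q \right)} = -3 + 18 Q$ ($Z{\left(F,Q \right)} = 3 \left(6 Q - 1\right) = 3 \left(-1 + 6 Q\right) = -3 + 18 Q$)
$S{\left(h \right)} = -57$ ($S{\left(h \right)} = -3 + 18 \left(-3\right) = -3 - 54 = -57$)
$S{\left(s{\left(1,-3 \right)} \right)} 35 \cdot 44 = \left(-57\right) 35 \cdot 44 = \left(-1995\right) 44 = -87780$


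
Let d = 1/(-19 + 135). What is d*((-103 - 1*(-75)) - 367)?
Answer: -395/116 ≈ -3.4052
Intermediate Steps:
d = 1/116 ≈ 0.0086207
d*((-103 - 1*(-75)) - 367) = ((-103 - 1*(-75)) - 367)/116 = ((-103 + 75) - 367)/116 = (-28 - 367)/116 = (1/116)*(-395) = -395/116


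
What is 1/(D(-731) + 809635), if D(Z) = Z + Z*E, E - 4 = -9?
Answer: 1/812559 ≈ 1.2307e-6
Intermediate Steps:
E = -5 (E = 4 - 9 = -5)
D(Z) = -4*Z (D(Z) = Z + Z*(-5) = Z - 5*Z = -4*Z)
1/(D(-731) + 809635) = 1/(-4*(-731) + 809635) = 1/(2924 + 809635) = 1/812559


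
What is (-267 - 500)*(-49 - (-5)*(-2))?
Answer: 45253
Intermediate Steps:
(-267 - 500)*(-49 - (-5)*(-2)) = -767*(-49 - 1*10) = -767*(-49 - 10) = -767*(-59) = 45253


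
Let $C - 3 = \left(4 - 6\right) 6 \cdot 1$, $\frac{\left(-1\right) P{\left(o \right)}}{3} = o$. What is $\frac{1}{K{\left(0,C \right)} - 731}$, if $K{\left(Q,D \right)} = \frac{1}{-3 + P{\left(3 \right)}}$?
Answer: $- \frac{12}{8773} \approx -0.0013678$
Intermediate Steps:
$P{\left(o \right)} = - 3 o$
$C = -9$ ($C = 3 + \left(4 - 6\right) 6 \cdot 1 = 3 + \left(-2\right) 6 \cdot 1 = 3 - 12 = -9$)
$K{\left(Q,D \right)} = - \frac{1}{12}$ ($K{\left(Q,D \right)} = \frac{1}{-3 - 9} = \frac{1}{-12} = - \frac{1}{12}$)
$\frac{1}{K{\left(0,C \right)} - 731} = \frac{1}{- \frac{1}{12} - 731} = \frac{1}{- \frac{8773}{12}} = - \frac{12}{8773}$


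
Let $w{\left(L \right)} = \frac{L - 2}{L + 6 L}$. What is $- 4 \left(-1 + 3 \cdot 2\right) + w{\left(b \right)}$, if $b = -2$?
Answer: $- \frac{138}{7} \approx -19.714$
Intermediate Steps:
$w{\left(L \right)} = \frac{-2 + L}{7 L}$
$- 4 \left(-1 + 3 \cdot 2\right) + w{\left(b \right)} = - 4 \left(-1 + 3 \cdot 2\right) + \frac{-2 - 2}{7 \left(-2\right)} = - 4 \left(-1 + 6\right) + \frac{1}{7} \left(- \frac{1}{2}\right) \left(-4\right) = \left(-4\right) 5 + \frac{2}{7} = -20 + \frac{2}{7} = - \frac{138}{7}$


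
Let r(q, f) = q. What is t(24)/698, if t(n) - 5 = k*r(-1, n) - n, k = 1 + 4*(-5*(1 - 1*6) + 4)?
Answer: -68/349 ≈ -0.19484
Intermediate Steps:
k = 117 (k = 1 + 4*(-5*(1 - 6) + 4) = 1 + 4*(-5*(-5) + 4) = 1 + 4*(25 + 4) = 1 + 4*29 = 1 + 116 = 117)
t(n) = -112 - n (t(n) = 5 + (117*(-1) - n) = 5 + (-117 - n) = -112 - n)
t(24)/698 = (-112 - 1*24)/698 = (-112 - 24)*(1/698) = -136*1/698 = -68/349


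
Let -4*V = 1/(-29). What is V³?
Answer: 1/1560896 ≈ 6.4066e-7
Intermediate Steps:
V = 1/116 (V = -¼/(-29) = -¼*(-1/29) = 1/116 ≈ 0.0086207)
V³ = (1/116)³ = 1/1560896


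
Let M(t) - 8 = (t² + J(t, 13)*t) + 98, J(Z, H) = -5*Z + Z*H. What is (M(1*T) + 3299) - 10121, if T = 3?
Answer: -6635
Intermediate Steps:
J(Z, H) = -5*Z + H*Z
M(t) = 106 + 9*t² (M(t) = 8 + ((t² + (t*(-5 + 13))*t) + 98) = 8 + ((t² + (t*8)*t) + 98) = 8 + ((t² + (8*t)*t) + 98) = 8 + ((t² + 8*t²) + 98) = 8 + (9*t² + 98) = 8 + (98 + 9*t²) = 106 + 9*t²)
(M(1*T) + 3299) - 10121 = ((106 + 9*(1*3)²) + 3299) - 10121 = ((106 + 9*3²) + 3299) - 10121 = ((106 + 9*9) + 3299) - 10121 = ((106 + 81) + 3299) - 10121 = (187 + 3299) - 10121 = 3486 - 10121 = -6635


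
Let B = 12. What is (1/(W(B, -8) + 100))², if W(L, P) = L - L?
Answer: 1/10000 ≈ 0.00010000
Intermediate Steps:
W(L, P) = 0
(1/(W(B, -8) + 100))² = (1/(0 + 100))² = (1/100)² = 1/10000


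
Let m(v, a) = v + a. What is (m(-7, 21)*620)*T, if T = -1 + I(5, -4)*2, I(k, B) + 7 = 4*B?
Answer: -407960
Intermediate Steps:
I(k, B) = -7 + 4*B
m(v, a) = a + v
T = -47 (T = -1 + (-7 + 4*(-4))*2 = -1 + (-7 - 16)*2 = -1 - 23*2 = -1 - 46 = -47)
(m(-7, 21)*620)*T = ((21 - 7)*620)*(-47) = (14*620)*(-47) = 8680*(-47) = -407960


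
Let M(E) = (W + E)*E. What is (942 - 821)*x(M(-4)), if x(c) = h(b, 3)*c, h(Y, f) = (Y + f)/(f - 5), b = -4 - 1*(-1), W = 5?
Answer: 0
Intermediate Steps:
b = -3 (b = -4 + 1 = -3)
M(E) = E*(5 + E) (M(E) = (5 + E)*E = E*(5 + E))
h(Y, f) = (Y + f)/(-5 + f)
x(c) = 0 (x(c) = ((-3 + 3)/(-5 + 3))*c = (0/(-2))*c = (-½*0)*c = 0*c = 0)
(942 - 821)*x(M(-4)) = (942 - 821)*0 = 121*0 = 0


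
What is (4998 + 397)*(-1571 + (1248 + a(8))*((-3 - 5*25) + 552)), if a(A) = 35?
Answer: 2926361295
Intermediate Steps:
(4998 + 397)*(-1571 + (1248 + a(8))*((-3 - 5*25) + 552)) = (4998 + 397)*(-1571 + (1248 + 35)*((-3 - 5*25) + 552)) = 5395*(-1571 + 1283*((-3 - 125) + 552)) = 5395*(-1571 + 1283*(-128 + 552)) = 5395*(-1571 + 1283*424) = 5395*(-1571 + 543992) = 5395*542421 = 2926361295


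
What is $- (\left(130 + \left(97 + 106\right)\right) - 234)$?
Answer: $-99$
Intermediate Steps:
$- (\left(130 + \left(97 + 106\right)\right) - 234) = - (\left(130 + 203\right) - 234) = - (333 - 234) = \left(-1\right) 99 = -99$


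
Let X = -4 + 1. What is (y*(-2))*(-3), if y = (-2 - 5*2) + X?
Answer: -90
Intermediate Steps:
X = -3
y = -15 (y = (-2 - 5*2) - 3 = (-2 - 10) - 3 = -12 - 3 = -15)
(y*(-2))*(-3) = -15*(-2)*(-3) = 30*(-3) = -90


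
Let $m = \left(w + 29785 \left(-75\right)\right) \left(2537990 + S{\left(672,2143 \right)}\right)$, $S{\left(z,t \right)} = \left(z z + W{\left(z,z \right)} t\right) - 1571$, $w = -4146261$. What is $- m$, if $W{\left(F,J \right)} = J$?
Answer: $28251873841464$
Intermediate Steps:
$S{\left(z,t \right)} = -1571 + z^{2} + t z$ ($S{\left(z,t \right)} = \left(z z + z t\right) - 1571 = \left(z^{2} + t z\right) - 1571 = -1571 + z^{2} + t z$)
$m = -28251873841464$ ($m = \left(-4146261 + 29785 \left(-75\right)\right) \left(2537990 + \left(-1571 + 672^{2} + 2143 \cdot 672\right)\right) = \left(-4146261 - 2233875\right) \left(2537990 + \left(-1571 + 451584 + 1440096\right)\right) = - 6380136 \left(2537990 + 1890109\right) = \left(-6380136\right) 4428099 = -28251873841464$)
$- m = \left(-1\right) \left(-28251873841464\right) = 28251873841464$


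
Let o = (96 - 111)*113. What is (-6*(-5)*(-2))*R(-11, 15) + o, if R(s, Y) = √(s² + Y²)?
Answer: -1695 - 60*√346 ≈ -2811.1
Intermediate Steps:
o = -1695 (o = -15*113 = -1695)
R(s, Y) = √(Y² + s²)
(-6*(-5)*(-2))*R(-11, 15) + o = (-6*(-5)*(-2))*√(15² + (-11)²) - 1695 = (-(-30)*(-2))*√(225 + 121) - 1695 = (-1*60)*√346 - 1695 = -60*√346 - 1695 = -1695 - 60*√346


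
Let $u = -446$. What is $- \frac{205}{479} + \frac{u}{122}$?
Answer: $- \frac{119322}{29219} \approx -4.0837$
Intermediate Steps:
$- \frac{205}{479} + \frac{u}{122} = - \frac{205}{479} - \frac{446}{122} = \left(-205\right) \frac{1}{479} - \frac{223}{61} = - \frac{205}{479} - \frac{223}{61} = - \frac{119322}{29219}$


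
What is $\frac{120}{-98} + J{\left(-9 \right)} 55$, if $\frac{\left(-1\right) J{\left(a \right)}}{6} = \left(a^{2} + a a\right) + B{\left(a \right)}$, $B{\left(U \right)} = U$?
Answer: $- \frac{2474070}{49} \approx -50491.0$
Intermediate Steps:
$J{\left(a \right)} = - 12 a^{2} - 6 a$ ($J{\left(a \right)} = - 6 \left(\left(a^{2} + a a\right) + a\right) = - 6 \left(\left(a^{2} + a^{2}\right) + a\right) = - 6 \left(2 a^{2} + a\right) = - 6 \left(a + 2 a^{2}\right) = - 12 a^{2} - 6 a$)
$\frac{120}{-98} + J{\left(-9 \right)} 55 = \frac{120}{-98} + 6 \left(-9\right) \left(-1 - -18\right) 55 = 120 \left(- \frac{1}{98}\right) + 6 \left(-9\right) \left(-1 + 18\right) 55 = - \frac{60}{49} + 6 \left(-9\right) 17 \cdot 55 = - \frac{60}{49} - 50490 = - \frac{2474070}{49}$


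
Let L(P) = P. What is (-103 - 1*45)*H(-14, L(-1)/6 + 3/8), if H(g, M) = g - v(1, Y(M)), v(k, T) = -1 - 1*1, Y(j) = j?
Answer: 1776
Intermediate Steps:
v(k, T) = -2 (v(k, T) = -1 - 1 = -2)
H(g, M) = 2 + g (H(g, M) = g - 1*(-2) = g + 2 = 2 + g)
(-103 - 1*45)*H(-14, L(-1)/6 + 3/8) = (-103 - 1*45)*(2 - 14) = (-103 - 45)*(-12) = -148*(-12) = 1776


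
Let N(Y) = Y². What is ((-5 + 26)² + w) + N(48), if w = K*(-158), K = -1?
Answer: 2903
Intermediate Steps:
w = 158 (w = -1*(-158) = 158)
((-5 + 26)² + w) + N(48) = ((-5 + 26)² + 158) + 48² = (21² + 158) + 2304 = (441 + 158) + 2304 = 599 + 2304 = 2903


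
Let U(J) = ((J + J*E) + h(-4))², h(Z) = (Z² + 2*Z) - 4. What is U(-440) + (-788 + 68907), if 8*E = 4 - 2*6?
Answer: 68135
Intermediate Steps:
h(Z) = -4 + Z² + 2*Z
E = -1 (E = (4 - 2*6)/8 = (4 - 12)/8 = (⅛)*(-8) = -1)
U(J) = 16 (U(J) = ((J + J*(-1)) + (-4 + (-4)² + 2*(-4)))² = ((J - J) + (-4 + 16 - 8))² = (0 + 4)² = 4² = 16)
U(-440) + (-788 + 68907) = 16 + (-788 + 68907) = 16 + 68119 = 68135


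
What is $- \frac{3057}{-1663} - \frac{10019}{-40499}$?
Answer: $\frac{140467040}{67349837} \approx 2.0856$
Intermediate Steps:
$- \frac{3057}{-1663} - \frac{10019}{-40499} = \left(-3057\right) \left(- \frac{1}{1663}\right) - - \frac{10019}{40499} = \frac{3057}{1663} + \frac{10019}{40499} = \frac{140467040}{67349837}$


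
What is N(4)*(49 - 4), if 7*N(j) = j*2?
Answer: 360/7 ≈ 51.429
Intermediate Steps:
N(j) = 2*j/7 (N(j) = (j*2)/7 = (2*j)/7 = 2*j/7)
N(4)*(49 - 4) = ((2/7)*4)*(49 - 4) = (8/7)*45 = 360/7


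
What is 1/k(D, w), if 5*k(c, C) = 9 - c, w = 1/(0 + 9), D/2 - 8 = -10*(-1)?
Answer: -5/27 ≈ -0.18519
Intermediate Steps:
D = 36 (D = 16 + 2*(-10*(-1)) = 16 + 2*10 = 16 + 20 = 36)
w = ⅑ (w = 1/9 = ⅑ ≈ 0.11111)
k(c, C) = 9/5 - c/5 (k(c, C) = (9 - c)/5 = 9/5 - c/5)
1/k(D, w) = 1/(9/5 - ⅕*36) = 1/(9/5 - 36/5) = 1/(-27/5) = -5/27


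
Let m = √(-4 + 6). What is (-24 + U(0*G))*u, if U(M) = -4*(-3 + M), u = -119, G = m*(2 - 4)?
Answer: 1428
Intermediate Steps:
m = √2 ≈ 1.4142
G = -2*√2 (G = √2*(2 - 4) = √2*(-2) = -2*√2 ≈ -2.8284)
U(M) = 12 - 4*M
(-24 + U(0*G))*u = (-24 + (12 - 0*(-2*√2)))*(-119) = (-24 + (12 - 4*0))*(-119) = (-24 + (12 + 0))*(-119) = (-24 + 12)*(-119) = -12*(-119) = 1428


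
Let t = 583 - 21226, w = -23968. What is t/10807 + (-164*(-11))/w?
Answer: -1201559/605192 ≈ -1.9854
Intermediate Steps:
t = -20643
t/10807 + (-164*(-11))/w = -20643/10807 - 164*(-11)/(-23968) = -20643*1/10807 + 1804*(-1/23968) = -20643/10807 - 451/5992 = -1201559/605192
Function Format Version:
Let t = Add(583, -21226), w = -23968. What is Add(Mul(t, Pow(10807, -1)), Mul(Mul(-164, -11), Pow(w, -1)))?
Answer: Rational(-1201559, 605192) ≈ -1.9854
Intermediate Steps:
t = -20643
Add(Mul(t, Pow(10807, -1)), Mul(Mul(-164, -11), Pow(w, -1))) = Add(Mul(-20643, Pow(10807, -1)), Mul(Mul(-164, -11), Pow(-23968, -1))) = Add(Mul(-20643, Rational(1, 10807)), Mul(1804, Rational(-1, 23968))) = Add(Rational(-20643, 10807), Rational(-451, 5992)) = Rational(-1201559, 605192)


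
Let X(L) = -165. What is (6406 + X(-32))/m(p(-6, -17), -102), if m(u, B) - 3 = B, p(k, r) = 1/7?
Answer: -6241/99 ≈ -63.040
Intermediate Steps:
p(k, r) = ⅐
m(u, B) = 3 + B
(6406 + X(-32))/m(p(-6, -17), -102) = (6406 - 165)/(3 - 102) = 6241/(-99) = 6241*(-1/99) = -6241/99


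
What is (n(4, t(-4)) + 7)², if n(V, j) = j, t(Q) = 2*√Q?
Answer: 33 + 56*I ≈ 33.0 + 56.0*I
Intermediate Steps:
(n(4, t(-4)) + 7)² = (2*√(-4) + 7)² = (2*(2*I) + 7)² = (4*I + 7)² = (7 + 4*I)²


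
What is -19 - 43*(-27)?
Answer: 1142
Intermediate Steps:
-19 - 43*(-27) = -19 + 1161 = 1142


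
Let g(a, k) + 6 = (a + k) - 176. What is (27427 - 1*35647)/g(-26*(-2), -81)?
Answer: 8220/211 ≈ 38.957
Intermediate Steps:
g(a, k) = -182 + a + k (g(a, k) = -6 + ((a + k) - 176) = -6 + (-176 + a + k) = -182 + a + k)
(27427 - 1*35647)/g(-26*(-2), -81) = (27427 - 1*35647)/(-182 - 26*(-2) - 81) = (27427 - 35647)/(-182 + 52 - 81) = -8220/(-211) = -8220*(-1/211) = 8220/211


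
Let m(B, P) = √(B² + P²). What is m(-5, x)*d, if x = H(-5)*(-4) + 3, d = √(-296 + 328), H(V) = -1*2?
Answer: 8*√73 ≈ 68.352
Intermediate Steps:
H(V) = -2
d = 4*√2 (d = √32 = 4*√2 ≈ 5.6569)
x = 11 (x = -2*(-4) + 3 = 8 + 3 = 11)
m(-5, x)*d = √((-5)² + 11²)*(4*√2) = √(25 + 121)*(4*√2) = √146*(4*√2) = 8*√73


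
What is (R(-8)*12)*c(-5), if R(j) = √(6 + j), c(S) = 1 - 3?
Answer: -24*I*√2 ≈ -33.941*I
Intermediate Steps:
c(S) = -2
(R(-8)*12)*c(-5) = (√(6 - 8)*12)*(-2) = (√(-2)*12)*(-2) = ((I*√2)*12)*(-2) = (12*I*√2)*(-2) = -24*I*√2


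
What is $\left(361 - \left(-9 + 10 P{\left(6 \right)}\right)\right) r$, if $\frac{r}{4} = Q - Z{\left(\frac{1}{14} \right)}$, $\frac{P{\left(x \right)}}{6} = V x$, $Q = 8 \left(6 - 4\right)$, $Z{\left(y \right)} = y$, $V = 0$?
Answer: $\frac{165020}{7} \approx 23574.0$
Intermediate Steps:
$Q = 16$ ($Q = 8 \cdot 2 = 16$)
$P{\left(x \right)} = 0$ ($P{\left(x \right)} = 6 \cdot 0 x = 6 \cdot 0 = 0$)
$r = \frac{446}{7}$ ($r = 4 \left(16 - \frac{1}{14}\right) = 4 \cdot \frac{223}{14} = \frac{446}{7} \approx 63.714$)
$\left(361 - \left(-9 + 10 P{\left(6 \right)}\right)\right) r = \left(361 + \left(\left(-10\right) 0 + 9\right)\right) \frac{446}{7} = \left(361 + \left(0 + 9\right)\right) \frac{446}{7} = \left(361 + 9\right) \frac{446}{7} = 370 \cdot \frac{446}{7} = \frac{165020}{7}$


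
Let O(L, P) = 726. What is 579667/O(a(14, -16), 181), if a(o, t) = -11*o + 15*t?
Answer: 52697/66 ≈ 798.44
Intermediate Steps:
579667/O(a(14, -16), 181) = 579667/726 = 579667*(1/726) = 52697/66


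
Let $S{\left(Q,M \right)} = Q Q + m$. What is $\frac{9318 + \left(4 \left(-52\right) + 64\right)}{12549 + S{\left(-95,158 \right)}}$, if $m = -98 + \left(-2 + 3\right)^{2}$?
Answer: $\frac{3058}{7159} \approx 0.42715$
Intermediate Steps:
$m = -97$ ($m = -98 + 1^{2} = -98 + 1 = -97$)
$S{\left(Q,M \right)} = -97 + Q^{2}$ ($S{\left(Q,M \right)} = Q Q - 97 = Q^{2} - 97 = -97 + Q^{2}$)
$\frac{9318 + \left(4 \left(-52\right) + 64\right)}{12549 + S{\left(-95,158 \right)}} = \frac{9318 + \left(4 \left(-52\right) + 64\right)}{12549 - \left(97 - \left(-95\right)^{2}\right)} = \frac{9318 + \left(-208 + 64\right)}{12549 + \left(-97 + 9025\right)} = \frac{9318 - 144}{12549 + 8928} = \frac{9174}{21477} = 9174 \cdot \frac{1}{21477} = \frac{3058}{7159}$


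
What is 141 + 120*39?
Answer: 4821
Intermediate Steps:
141 + 120*39 = 141 + 4680 = 4821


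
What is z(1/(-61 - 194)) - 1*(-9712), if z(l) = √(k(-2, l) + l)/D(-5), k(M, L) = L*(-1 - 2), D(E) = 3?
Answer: 9712 + √510/765 ≈ 9712.0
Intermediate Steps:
k(M, L) = -3*L (k(M, L) = L*(-3) = -3*L)
z(l) = √2*√(-l)/3 (z(l) = √(-3*l + l)/3 = √(-2*l)*(⅓) = (√2*√(-l))*(⅓) = √2*√(-l)/3)
z(1/(-61 - 194)) - 1*(-9712) = √2*√(-1/(-61 - 194))/3 - 1*(-9712) = √2*√(-1/(-255))/3 + 9712 = √2*√(-1*(-1/255))/3 + 9712 = √2*√(1/255)/3 + 9712 = √2*(√255/255)/3 + 9712 = √510/765 + 9712 = 9712 + √510/765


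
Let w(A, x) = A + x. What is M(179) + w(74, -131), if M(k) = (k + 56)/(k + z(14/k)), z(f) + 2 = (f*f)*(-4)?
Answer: -315687326/5670473 ≈ -55.672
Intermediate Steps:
z(f) = -2 - 4*f**2 (z(f) = -2 + (f*f)*(-4) = -2 + f**2*(-4) = -2 - 4*f**2)
M(k) = (56 + k)/(-2 + k - 784/k**2) (M(k) = (k + 56)/(k + (-2 - 4*196/k**2)) = (56 + k)/(k + (-2 - 784/k**2)) = (56 + k)/(-2 + k - 784/k**2))
M(179) + w(74, -131) = 179**2*(-56 - 1*179)/(784 + 179**2*(2 - 1*179)) + (74 - 131) = 32041*(-56 - 179)/(784 + 32041*(2 - 179)) - 57 = 32041*(-235)/(784 + 32041*(-177)) - 57 = 32041*(-235)/(784 - 5671257) - 57 = 32041*(-235)/(-5670473) - 57 = 32041*(-1/5670473)*(-235) - 57 = 7529635/5670473 - 57 = -315687326/5670473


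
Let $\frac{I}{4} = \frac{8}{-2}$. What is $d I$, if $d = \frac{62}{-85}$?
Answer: $\frac{992}{85} \approx 11.671$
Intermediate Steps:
$d = - \frac{62}{85}$ ($d = 62 \left(- \frac{1}{85}\right) = - \frac{62}{85} \approx -0.72941$)
$I = -16$ ($I = 4 \frac{8}{-2} = 4 \cdot 8 \left(- \frac{1}{2}\right) = 4 \left(-4\right) = -16$)
$d I = \left(- \frac{62}{85}\right) \left(-16\right) = \frac{992}{85}$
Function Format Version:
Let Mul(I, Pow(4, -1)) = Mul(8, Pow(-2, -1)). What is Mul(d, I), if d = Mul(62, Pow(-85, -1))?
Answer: Rational(992, 85) ≈ 11.671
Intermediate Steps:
d = Rational(-62, 85) (d = Mul(62, Rational(-1, 85)) = Rational(-62, 85) ≈ -0.72941)
I = -16 (I = Mul(4, Mul(8, Pow(-2, -1))) = Mul(4, Mul(8, Rational(-1, 2))) = Mul(4, -4) = -16)
Mul(d, I) = Mul(Rational(-62, 85), -16) = Rational(992, 85)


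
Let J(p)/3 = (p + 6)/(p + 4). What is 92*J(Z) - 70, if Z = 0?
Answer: 344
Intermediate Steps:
J(p) = 3*(6 + p)/(4 + p) (J(p) = 3*((p + 6)/(p + 4)) = 3*((6 + p)/(4 + p)) = 3*(6 + p)/(4 + p))
92*J(Z) - 70 = 92*(3*(6 + 0)/(4 + 0)) - 70 = 92*(3*6/4) - 70 = 92*(3*(1/4)*6) - 70 = 92*(9/2) - 70 = 414 - 70 = 344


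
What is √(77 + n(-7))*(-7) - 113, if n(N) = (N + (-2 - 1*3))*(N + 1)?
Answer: -113 - 7*√149 ≈ -198.45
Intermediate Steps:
n(N) = (1 + N)*(-5 + N) (n(N) = (N + (-2 - 3))*(1 + N) = (N - 5)*(1 + N) = (-5 + N)*(1 + N) = (1 + N)*(-5 + N))
√(77 + n(-7))*(-7) - 113 = √(77 + (-5 + (-7)² - 4*(-7)))*(-7) - 113 = √(77 + (-5 + 49 + 28))*(-7) - 113 = √(77 + 72)*(-7) - 113 = √149*(-7) - 113 = -7*√149 - 113 = -113 - 7*√149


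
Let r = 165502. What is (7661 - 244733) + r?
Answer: -71570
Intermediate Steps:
(7661 - 244733) + r = (7661 - 244733) + 165502 = -237072 + 165502 = -71570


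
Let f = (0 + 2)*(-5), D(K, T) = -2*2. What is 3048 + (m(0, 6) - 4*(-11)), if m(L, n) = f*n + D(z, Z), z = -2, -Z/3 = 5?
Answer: 3028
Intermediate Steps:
Z = -15 (Z = -3*5 = -15)
D(K, T) = -4
f = -10 (f = 2*(-5) = -10)
m(L, n) = -4 - 10*n (m(L, n) = -10*n - 4 = -4 - 10*n)
3048 + (m(0, 6) - 4*(-11)) = 3048 + ((-4 - 10*6) - 4*(-11)) = 3048 + ((-4 - 60) + 44) = 3048 + (-64 + 44) = 3048 - 20 = 3028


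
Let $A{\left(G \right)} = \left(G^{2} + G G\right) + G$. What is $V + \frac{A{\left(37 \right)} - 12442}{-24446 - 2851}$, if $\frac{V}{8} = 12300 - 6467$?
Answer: $\frac{1273796875}{27297} \approx 46664.0$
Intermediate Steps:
$A{\left(G \right)} = G + 2 G^{2}$ ($A{\left(G \right)} = \left(G^{2} + G^{2}\right) + G = 2 G^{2} + G = G + 2 G^{2}$)
$V = 46664$ ($V = 8 \left(12300 - 6467\right) = 8 \cdot 5833 = 46664$)
$V + \frac{A{\left(37 \right)} - 12442}{-24446 - 2851} = 46664 + \frac{37 \left(1 + 2 \cdot 37\right) - 12442}{-24446 - 2851} = 46664 + \frac{37 \left(1 + 74\right) - 12442}{-27297} = 46664 + \left(37 \cdot 75 - 12442\right) \left(- \frac{1}{27297}\right) = 46664 + \left(2775 - 12442\right) \left(- \frac{1}{27297}\right) = 46664 - - \frac{9667}{27297} = 46664 + \frac{9667}{27297} = \frac{1273796875}{27297}$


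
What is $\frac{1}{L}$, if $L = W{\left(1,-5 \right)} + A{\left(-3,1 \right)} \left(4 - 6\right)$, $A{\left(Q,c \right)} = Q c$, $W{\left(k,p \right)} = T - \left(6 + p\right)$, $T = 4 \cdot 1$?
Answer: $\frac{1}{9} \approx 0.11111$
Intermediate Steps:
$T = 4$
$W{\left(k,p \right)} = -2 - p$ ($W{\left(k,p \right)} = 4 - \left(6 + p\right) = -2 - p$)
$L = 9$ ($L = \left(-2 - -5\right) + \left(-3\right) 1 \left(4 - 6\right) = \left(-2 + 5\right) - 3 \left(4 - 6\right) = 3 - -6 = 3 + 6 = 9$)
$\frac{1}{L} = \frac{1}{9}$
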